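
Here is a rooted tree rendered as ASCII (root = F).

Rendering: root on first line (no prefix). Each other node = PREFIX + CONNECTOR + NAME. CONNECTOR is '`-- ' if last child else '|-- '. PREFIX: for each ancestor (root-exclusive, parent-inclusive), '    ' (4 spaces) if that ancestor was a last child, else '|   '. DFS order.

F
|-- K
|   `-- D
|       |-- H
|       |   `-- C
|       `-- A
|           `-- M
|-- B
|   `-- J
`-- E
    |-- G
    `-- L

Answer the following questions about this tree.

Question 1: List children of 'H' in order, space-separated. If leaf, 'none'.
Node H's children (from adjacency): C

Answer: C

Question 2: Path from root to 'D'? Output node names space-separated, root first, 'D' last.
Walk down from root: F -> K -> D

Answer: F K D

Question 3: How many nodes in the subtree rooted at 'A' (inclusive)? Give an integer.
Answer: 2

Derivation:
Subtree rooted at A contains: A, M
Count = 2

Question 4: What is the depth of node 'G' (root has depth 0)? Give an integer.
Answer: 2

Derivation:
Path from root to G: F -> E -> G
Depth = number of edges = 2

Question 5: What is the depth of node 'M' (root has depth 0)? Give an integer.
Answer: 4

Derivation:
Path from root to M: F -> K -> D -> A -> M
Depth = number of edges = 4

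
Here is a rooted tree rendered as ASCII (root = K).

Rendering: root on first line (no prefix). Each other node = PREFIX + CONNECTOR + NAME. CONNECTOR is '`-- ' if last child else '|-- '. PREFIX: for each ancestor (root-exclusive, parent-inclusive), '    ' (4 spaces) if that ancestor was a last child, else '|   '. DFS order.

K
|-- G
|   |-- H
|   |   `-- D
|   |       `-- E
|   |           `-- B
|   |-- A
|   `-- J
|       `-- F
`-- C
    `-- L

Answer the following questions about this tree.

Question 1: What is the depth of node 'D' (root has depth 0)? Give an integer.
Path from root to D: K -> G -> H -> D
Depth = number of edges = 3

Answer: 3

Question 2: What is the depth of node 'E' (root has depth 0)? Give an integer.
Path from root to E: K -> G -> H -> D -> E
Depth = number of edges = 4

Answer: 4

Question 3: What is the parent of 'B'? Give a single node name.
Scan adjacency: B appears as child of E

Answer: E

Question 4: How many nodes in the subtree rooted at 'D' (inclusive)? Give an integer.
Subtree rooted at D contains: B, D, E
Count = 3

Answer: 3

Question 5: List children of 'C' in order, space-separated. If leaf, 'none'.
Node C's children (from adjacency): L

Answer: L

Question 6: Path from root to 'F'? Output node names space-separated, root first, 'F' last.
Walk down from root: K -> G -> J -> F

Answer: K G J F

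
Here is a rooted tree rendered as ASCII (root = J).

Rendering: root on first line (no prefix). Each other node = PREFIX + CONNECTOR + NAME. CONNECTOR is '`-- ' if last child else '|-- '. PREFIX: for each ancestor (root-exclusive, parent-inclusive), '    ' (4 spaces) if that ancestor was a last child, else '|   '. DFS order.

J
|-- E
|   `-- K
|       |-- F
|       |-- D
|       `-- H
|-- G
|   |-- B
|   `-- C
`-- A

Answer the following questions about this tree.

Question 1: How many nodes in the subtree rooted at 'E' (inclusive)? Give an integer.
Subtree rooted at E contains: D, E, F, H, K
Count = 5

Answer: 5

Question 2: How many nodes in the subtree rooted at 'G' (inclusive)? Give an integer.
Answer: 3

Derivation:
Subtree rooted at G contains: B, C, G
Count = 3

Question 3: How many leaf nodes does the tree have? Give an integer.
Leaves (nodes with no children): A, B, C, D, F, H

Answer: 6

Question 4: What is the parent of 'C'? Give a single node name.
Scan adjacency: C appears as child of G

Answer: G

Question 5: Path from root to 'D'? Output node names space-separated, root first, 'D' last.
Walk down from root: J -> E -> K -> D

Answer: J E K D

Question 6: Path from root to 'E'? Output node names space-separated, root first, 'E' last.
Walk down from root: J -> E

Answer: J E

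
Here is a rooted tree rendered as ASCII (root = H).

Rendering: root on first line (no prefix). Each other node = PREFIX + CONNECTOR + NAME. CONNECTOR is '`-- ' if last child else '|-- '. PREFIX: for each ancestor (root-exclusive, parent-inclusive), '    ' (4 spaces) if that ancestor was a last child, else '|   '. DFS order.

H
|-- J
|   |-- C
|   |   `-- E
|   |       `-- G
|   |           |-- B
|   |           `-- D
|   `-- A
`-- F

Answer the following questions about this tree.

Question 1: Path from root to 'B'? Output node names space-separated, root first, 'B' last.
Walk down from root: H -> J -> C -> E -> G -> B

Answer: H J C E G B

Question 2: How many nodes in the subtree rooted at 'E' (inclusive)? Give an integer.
Answer: 4

Derivation:
Subtree rooted at E contains: B, D, E, G
Count = 4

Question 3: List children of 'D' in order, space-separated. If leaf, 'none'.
Node D's children (from adjacency): (leaf)

Answer: none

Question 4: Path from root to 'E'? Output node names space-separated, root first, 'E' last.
Answer: H J C E

Derivation:
Walk down from root: H -> J -> C -> E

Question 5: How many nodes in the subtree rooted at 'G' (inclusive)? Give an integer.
Subtree rooted at G contains: B, D, G
Count = 3

Answer: 3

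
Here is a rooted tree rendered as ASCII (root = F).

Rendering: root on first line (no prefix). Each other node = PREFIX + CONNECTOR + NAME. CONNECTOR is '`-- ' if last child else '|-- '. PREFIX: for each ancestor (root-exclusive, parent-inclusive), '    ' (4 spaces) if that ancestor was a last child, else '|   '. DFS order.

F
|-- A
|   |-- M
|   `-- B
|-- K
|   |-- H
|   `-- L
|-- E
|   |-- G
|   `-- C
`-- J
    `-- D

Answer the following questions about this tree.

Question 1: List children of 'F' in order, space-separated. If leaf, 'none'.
Answer: A K E J

Derivation:
Node F's children (from adjacency): A, K, E, J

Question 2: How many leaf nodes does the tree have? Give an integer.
Leaves (nodes with no children): B, C, D, G, H, L, M

Answer: 7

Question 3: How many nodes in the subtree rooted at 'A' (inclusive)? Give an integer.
Subtree rooted at A contains: A, B, M
Count = 3

Answer: 3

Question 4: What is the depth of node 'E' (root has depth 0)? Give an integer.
Answer: 1

Derivation:
Path from root to E: F -> E
Depth = number of edges = 1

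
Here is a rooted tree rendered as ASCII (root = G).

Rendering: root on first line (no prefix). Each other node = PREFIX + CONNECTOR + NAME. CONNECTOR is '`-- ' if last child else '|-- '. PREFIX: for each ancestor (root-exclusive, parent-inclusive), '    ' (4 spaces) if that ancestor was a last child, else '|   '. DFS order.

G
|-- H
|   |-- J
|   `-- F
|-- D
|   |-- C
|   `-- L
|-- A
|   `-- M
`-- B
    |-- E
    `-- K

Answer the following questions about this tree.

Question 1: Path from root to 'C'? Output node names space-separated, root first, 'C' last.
Answer: G D C

Derivation:
Walk down from root: G -> D -> C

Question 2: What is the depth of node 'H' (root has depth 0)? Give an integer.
Answer: 1

Derivation:
Path from root to H: G -> H
Depth = number of edges = 1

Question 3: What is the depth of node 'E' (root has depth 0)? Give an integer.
Path from root to E: G -> B -> E
Depth = number of edges = 2

Answer: 2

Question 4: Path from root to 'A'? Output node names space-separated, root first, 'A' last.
Walk down from root: G -> A

Answer: G A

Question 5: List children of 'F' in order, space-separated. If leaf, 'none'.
Answer: none

Derivation:
Node F's children (from adjacency): (leaf)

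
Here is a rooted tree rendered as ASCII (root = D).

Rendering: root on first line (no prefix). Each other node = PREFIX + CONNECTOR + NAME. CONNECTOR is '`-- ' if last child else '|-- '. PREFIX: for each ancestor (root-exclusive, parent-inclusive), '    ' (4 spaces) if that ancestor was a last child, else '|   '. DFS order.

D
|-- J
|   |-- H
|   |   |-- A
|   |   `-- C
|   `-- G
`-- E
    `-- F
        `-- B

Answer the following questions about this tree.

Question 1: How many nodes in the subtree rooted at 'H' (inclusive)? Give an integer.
Answer: 3

Derivation:
Subtree rooted at H contains: A, C, H
Count = 3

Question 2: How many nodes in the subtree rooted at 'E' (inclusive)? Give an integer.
Subtree rooted at E contains: B, E, F
Count = 3

Answer: 3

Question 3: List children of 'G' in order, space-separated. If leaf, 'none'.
Answer: none

Derivation:
Node G's children (from adjacency): (leaf)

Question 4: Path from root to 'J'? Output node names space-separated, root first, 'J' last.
Answer: D J

Derivation:
Walk down from root: D -> J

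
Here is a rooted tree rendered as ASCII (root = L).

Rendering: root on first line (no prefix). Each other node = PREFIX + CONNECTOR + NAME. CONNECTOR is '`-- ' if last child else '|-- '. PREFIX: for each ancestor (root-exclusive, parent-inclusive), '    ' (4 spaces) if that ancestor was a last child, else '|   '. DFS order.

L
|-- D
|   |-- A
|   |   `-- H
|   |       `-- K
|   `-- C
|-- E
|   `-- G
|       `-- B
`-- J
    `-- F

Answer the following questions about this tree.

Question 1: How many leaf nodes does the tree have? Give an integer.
Leaves (nodes with no children): B, C, F, K

Answer: 4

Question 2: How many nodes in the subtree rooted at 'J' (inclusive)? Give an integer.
Answer: 2

Derivation:
Subtree rooted at J contains: F, J
Count = 2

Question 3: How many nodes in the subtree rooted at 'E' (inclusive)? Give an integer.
Subtree rooted at E contains: B, E, G
Count = 3

Answer: 3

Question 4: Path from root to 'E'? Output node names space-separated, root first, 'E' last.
Answer: L E

Derivation:
Walk down from root: L -> E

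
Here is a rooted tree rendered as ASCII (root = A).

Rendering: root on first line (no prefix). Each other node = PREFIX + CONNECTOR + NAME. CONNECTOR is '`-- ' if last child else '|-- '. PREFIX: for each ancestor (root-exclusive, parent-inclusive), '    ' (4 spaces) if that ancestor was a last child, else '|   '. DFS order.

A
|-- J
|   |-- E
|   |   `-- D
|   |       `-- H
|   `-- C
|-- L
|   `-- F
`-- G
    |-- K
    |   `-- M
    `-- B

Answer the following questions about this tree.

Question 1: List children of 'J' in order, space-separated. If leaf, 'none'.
Node J's children (from adjacency): E, C

Answer: E C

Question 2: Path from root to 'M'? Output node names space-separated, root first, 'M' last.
Walk down from root: A -> G -> K -> M

Answer: A G K M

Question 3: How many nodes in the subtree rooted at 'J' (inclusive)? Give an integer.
Subtree rooted at J contains: C, D, E, H, J
Count = 5

Answer: 5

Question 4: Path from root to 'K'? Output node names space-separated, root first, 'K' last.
Walk down from root: A -> G -> K

Answer: A G K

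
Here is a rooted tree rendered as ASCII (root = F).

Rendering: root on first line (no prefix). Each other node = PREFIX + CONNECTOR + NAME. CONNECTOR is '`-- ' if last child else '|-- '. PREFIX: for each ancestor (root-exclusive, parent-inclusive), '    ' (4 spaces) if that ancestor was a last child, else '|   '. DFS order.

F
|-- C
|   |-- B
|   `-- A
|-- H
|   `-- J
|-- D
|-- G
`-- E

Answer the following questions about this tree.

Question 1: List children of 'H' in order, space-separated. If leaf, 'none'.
Node H's children (from adjacency): J

Answer: J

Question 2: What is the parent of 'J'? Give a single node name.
Answer: H

Derivation:
Scan adjacency: J appears as child of H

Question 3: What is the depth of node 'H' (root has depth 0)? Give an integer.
Path from root to H: F -> H
Depth = number of edges = 1

Answer: 1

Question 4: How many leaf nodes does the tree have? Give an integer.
Answer: 6

Derivation:
Leaves (nodes with no children): A, B, D, E, G, J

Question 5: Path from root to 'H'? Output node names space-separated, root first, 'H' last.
Answer: F H

Derivation:
Walk down from root: F -> H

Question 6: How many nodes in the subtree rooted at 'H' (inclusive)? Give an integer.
Answer: 2

Derivation:
Subtree rooted at H contains: H, J
Count = 2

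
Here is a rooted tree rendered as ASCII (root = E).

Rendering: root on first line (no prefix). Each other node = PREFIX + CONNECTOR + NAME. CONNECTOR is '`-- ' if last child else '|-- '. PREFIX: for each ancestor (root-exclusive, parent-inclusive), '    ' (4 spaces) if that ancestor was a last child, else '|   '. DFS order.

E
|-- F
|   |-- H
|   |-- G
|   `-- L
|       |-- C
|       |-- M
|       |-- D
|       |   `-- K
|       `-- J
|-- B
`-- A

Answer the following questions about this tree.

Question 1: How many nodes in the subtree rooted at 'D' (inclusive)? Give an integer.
Subtree rooted at D contains: D, K
Count = 2

Answer: 2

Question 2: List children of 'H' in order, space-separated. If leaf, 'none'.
Answer: none

Derivation:
Node H's children (from adjacency): (leaf)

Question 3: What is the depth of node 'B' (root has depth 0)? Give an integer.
Answer: 1

Derivation:
Path from root to B: E -> B
Depth = number of edges = 1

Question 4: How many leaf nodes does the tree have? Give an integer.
Leaves (nodes with no children): A, B, C, G, H, J, K, M

Answer: 8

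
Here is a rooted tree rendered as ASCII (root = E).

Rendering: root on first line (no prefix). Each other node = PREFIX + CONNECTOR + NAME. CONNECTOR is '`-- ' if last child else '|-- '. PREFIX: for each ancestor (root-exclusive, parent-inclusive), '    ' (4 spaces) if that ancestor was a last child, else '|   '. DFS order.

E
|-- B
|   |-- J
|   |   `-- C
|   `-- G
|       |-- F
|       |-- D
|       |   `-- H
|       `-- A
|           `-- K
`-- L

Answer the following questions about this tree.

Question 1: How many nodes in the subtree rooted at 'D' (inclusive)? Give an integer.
Answer: 2

Derivation:
Subtree rooted at D contains: D, H
Count = 2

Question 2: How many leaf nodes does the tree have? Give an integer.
Answer: 5

Derivation:
Leaves (nodes with no children): C, F, H, K, L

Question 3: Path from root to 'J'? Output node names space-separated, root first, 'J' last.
Walk down from root: E -> B -> J

Answer: E B J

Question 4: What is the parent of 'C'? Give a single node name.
Scan adjacency: C appears as child of J

Answer: J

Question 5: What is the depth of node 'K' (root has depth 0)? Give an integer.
Path from root to K: E -> B -> G -> A -> K
Depth = number of edges = 4

Answer: 4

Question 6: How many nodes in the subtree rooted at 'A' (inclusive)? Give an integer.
Subtree rooted at A contains: A, K
Count = 2

Answer: 2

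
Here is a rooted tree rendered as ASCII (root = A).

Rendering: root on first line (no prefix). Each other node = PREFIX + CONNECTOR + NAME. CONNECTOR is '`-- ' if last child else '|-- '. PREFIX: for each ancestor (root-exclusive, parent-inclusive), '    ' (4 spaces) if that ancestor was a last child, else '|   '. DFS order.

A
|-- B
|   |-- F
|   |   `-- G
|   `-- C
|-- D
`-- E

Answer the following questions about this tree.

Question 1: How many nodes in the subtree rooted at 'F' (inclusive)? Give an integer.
Answer: 2

Derivation:
Subtree rooted at F contains: F, G
Count = 2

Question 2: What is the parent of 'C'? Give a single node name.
Answer: B

Derivation:
Scan adjacency: C appears as child of B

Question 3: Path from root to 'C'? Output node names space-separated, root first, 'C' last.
Walk down from root: A -> B -> C

Answer: A B C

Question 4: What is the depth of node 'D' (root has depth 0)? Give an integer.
Path from root to D: A -> D
Depth = number of edges = 1

Answer: 1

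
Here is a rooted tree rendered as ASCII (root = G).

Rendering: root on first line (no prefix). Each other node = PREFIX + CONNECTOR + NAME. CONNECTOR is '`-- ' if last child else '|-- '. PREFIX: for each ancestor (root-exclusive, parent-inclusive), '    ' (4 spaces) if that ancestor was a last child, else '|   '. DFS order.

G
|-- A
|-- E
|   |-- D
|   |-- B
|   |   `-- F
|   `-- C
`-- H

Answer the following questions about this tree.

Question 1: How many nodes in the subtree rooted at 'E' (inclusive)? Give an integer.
Answer: 5

Derivation:
Subtree rooted at E contains: B, C, D, E, F
Count = 5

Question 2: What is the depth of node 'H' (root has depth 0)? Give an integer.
Path from root to H: G -> H
Depth = number of edges = 1

Answer: 1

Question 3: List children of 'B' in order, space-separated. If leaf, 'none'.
Answer: F

Derivation:
Node B's children (from adjacency): F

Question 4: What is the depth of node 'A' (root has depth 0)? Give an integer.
Answer: 1

Derivation:
Path from root to A: G -> A
Depth = number of edges = 1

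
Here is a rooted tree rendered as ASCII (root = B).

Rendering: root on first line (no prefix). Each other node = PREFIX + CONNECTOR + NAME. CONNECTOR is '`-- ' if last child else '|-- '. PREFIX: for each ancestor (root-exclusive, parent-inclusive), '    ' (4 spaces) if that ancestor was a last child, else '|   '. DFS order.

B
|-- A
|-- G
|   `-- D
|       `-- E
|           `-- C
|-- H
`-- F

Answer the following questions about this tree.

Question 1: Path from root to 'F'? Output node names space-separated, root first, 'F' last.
Answer: B F

Derivation:
Walk down from root: B -> F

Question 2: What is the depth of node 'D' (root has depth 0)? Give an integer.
Answer: 2

Derivation:
Path from root to D: B -> G -> D
Depth = number of edges = 2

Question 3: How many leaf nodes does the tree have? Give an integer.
Answer: 4

Derivation:
Leaves (nodes with no children): A, C, F, H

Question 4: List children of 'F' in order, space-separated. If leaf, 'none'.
Node F's children (from adjacency): (leaf)

Answer: none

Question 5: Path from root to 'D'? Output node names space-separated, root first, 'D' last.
Answer: B G D

Derivation:
Walk down from root: B -> G -> D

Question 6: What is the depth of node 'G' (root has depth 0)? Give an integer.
Answer: 1

Derivation:
Path from root to G: B -> G
Depth = number of edges = 1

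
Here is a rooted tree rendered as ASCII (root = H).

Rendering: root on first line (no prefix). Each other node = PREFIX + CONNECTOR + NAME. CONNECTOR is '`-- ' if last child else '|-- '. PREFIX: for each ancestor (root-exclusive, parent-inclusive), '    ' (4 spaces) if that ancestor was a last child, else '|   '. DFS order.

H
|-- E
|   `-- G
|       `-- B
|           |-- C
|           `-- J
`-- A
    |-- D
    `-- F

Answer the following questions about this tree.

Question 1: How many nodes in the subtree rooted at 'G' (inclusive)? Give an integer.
Answer: 4

Derivation:
Subtree rooted at G contains: B, C, G, J
Count = 4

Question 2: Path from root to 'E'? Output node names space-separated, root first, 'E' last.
Walk down from root: H -> E

Answer: H E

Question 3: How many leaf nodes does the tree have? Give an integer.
Leaves (nodes with no children): C, D, F, J

Answer: 4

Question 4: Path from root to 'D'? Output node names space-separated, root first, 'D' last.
Walk down from root: H -> A -> D

Answer: H A D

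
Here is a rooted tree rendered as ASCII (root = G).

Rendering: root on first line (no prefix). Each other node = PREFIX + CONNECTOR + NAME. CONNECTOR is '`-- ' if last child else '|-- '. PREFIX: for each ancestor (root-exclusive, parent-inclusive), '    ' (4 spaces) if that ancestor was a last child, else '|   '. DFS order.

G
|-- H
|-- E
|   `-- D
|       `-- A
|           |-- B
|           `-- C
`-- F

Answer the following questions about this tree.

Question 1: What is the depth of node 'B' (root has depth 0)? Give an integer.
Answer: 4

Derivation:
Path from root to B: G -> E -> D -> A -> B
Depth = number of edges = 4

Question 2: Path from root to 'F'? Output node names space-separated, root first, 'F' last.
Walk down from root: G -> F

Answer: G F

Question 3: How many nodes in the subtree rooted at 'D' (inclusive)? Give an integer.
Answer: 4

Derivation:
Subtree rooted at D contains: A, B, C, D
Count = 4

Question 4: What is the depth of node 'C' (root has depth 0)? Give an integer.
Answer: 4

Derivation:
Path from root to C: G -> E -> D -> A -> C
Depth = number of edges = 4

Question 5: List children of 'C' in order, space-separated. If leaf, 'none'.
Answer: none

Derivation:
Node C's children (from adjacency): (leaf)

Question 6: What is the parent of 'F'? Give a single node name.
Scan adjacency: F appears as child of G

Answer: G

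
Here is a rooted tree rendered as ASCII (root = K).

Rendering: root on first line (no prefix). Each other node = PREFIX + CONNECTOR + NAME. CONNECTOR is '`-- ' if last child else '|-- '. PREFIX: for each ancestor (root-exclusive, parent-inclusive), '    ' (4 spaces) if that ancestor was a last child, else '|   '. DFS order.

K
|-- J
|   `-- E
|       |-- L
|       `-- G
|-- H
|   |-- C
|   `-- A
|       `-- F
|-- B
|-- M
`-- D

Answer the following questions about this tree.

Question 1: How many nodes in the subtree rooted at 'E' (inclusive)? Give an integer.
Answer: 3

Derivation:
Subtree rooted at E contains: E, G, L
Count = 3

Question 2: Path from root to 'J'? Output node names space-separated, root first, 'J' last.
Answer: K J

Derivation:
Walk down from root: K -> J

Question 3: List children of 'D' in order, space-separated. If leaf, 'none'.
Answer: none

Derivation:
Node D's children (from adjacency): (leaf)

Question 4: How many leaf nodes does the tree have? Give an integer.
Leaves (nodes with no children): B, C, D, F, G, L, M

Answer: 7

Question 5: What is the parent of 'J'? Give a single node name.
Scan adjacency: J appears as child of K

Answer: K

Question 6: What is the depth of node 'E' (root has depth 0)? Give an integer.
Path from root to E: K -> J -> E
Depth = number of edges = 2

Answer: 2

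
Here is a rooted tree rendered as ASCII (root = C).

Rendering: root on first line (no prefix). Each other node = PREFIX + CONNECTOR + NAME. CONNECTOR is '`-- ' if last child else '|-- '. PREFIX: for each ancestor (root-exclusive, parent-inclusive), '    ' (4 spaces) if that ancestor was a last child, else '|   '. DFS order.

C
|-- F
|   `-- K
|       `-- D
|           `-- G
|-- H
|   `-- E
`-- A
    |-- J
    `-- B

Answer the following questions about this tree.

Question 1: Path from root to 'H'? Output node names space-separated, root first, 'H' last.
Walk down from root: C -> H

Answer: C H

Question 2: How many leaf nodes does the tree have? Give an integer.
Leaves (nodes with no children): B, E, G, J

Answer: 4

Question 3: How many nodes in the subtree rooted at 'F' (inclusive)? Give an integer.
Subtree rooted at F contains: D, F, G, K
Count = 4

Answer: 4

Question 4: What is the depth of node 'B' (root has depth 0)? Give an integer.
Answer: 2

Derivation:
Path from root to B: C -> A -> B
Depth = number of edges = 2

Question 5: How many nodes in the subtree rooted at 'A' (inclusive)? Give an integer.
Answer: 3

Derivation:
Subtree rooted at A contains: A, B, J
Count = 3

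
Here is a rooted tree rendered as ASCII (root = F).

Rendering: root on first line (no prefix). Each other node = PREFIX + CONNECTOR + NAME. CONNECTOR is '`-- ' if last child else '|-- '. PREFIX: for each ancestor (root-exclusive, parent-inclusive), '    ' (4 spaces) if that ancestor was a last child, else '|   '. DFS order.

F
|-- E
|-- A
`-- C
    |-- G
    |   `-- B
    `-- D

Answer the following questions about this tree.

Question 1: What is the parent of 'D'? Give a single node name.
Scan adjacency: D appears as child of C

Answer: C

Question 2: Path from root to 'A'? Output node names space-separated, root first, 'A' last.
Walk down from root: F -> A

Answer: F A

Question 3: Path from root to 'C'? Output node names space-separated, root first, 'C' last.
Walk down from root: F -> C

Answer: F C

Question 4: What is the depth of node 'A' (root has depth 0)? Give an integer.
Path from root to A: F -> A
Depth = number of edges = 1

Answer: 1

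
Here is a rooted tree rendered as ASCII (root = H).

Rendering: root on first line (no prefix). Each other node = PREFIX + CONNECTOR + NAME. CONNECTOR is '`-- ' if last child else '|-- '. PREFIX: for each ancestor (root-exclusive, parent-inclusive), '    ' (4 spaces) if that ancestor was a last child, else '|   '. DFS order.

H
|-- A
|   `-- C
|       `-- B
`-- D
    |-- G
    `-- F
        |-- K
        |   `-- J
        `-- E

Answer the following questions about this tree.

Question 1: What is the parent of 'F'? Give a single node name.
Answer: D

Derivation:
Scan adjacency: F appears as child of D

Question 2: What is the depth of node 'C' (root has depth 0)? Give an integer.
Path from root to C: H -> A -> C
Depth = number of edges = 2

Answer: 2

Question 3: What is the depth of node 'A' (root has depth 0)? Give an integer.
Path from root to A: H -> A
Depth = number of edges = 1

Answer: 1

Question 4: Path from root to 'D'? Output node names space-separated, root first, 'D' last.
Walk down from root: H -> D

Answer: H D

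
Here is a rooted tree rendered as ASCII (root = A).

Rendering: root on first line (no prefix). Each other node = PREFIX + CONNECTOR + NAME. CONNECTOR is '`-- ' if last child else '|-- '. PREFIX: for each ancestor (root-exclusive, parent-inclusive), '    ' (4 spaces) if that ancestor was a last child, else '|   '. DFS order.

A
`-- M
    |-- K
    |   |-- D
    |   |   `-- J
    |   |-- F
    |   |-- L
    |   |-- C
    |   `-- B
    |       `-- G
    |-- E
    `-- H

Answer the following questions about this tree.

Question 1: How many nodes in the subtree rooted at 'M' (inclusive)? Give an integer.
Subtree rooted at M contains: B, C, D, E, F, G, H, J, K, L, M
Count = 11

Answer: 11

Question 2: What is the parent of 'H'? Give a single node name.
Scan adjacency: H appears as child of M

Answer: M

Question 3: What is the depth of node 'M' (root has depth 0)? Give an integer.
Answer: 1

Derivation:
Path from root to M: A -> M
Depth = number of edges = 1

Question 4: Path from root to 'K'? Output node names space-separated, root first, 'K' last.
Answer: A M K

Derivation:
Walk down from root: A -> M -> K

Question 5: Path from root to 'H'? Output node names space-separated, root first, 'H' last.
Answer: A M H

Derivation:
Walk down from root: A -> M -> H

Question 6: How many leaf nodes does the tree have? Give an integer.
Answer: 7

Derivation:
Leaves (nodes with no children): C, E, F, G, H, J, L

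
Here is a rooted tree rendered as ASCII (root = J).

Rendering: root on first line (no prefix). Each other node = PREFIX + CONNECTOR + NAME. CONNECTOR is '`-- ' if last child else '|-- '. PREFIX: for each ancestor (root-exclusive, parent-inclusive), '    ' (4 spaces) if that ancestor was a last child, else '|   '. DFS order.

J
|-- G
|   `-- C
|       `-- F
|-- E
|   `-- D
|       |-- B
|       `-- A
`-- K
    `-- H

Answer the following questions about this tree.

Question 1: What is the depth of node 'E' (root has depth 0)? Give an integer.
Answer: 1

Derivation:
Path from root to E: J -> E
Depth = number of edges = 1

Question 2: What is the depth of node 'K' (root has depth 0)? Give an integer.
Answer: 1

Derivation:
Path from root to K: J -> K
Depth = number of edges = 1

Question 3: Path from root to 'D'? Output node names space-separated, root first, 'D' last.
Answer: J E D

Derivation:
Walk down from root: J -> E -> D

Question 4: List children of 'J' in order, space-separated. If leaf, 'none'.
Answer: G E K

Derivation:
Node J's children (from adjacency): G, E, K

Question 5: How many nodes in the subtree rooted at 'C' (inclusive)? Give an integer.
Answer: 2

Derivation:
Subtree rooted at C contains: C, F
Count = 2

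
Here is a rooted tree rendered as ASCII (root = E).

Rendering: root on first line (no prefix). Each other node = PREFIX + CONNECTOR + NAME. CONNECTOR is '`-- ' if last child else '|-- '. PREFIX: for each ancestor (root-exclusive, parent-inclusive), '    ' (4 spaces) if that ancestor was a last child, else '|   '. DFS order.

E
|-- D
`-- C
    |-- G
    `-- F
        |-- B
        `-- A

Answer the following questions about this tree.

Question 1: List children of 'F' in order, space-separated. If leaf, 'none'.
Node F's children (from adjacency): B, A

Answer: B A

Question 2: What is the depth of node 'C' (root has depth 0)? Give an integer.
Answer: 1

Derivation:
Path from root to C: E -> C
Depth = number of edges = 1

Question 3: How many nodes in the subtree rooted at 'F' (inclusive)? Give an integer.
Subtree rooted at F contains: A, B, F
Count = 3

Answer: 3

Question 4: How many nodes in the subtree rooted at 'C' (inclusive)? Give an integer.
Subtree rooted at C contains: A, B, C, F, G
Count = 5

Answer: 5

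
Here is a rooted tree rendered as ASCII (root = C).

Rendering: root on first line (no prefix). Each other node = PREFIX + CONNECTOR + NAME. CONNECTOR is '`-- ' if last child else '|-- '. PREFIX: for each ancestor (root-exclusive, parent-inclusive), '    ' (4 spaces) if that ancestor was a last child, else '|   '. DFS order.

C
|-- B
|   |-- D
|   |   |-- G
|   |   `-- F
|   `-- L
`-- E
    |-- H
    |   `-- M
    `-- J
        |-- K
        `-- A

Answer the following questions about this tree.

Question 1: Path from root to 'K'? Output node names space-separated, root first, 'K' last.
Walk down from root: C -> E -> J -> K

Answer: C E J K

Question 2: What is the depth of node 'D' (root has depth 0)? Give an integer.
Answer: 2

Derivation:
Path from root to D: C -> B -> D
Depth = number of edges = 2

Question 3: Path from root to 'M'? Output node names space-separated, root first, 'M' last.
Answer: C E H M

Derivation:
Walk down from root: C -> E -> H -> M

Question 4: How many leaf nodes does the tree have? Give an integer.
Answer: 6

Derivation:
Leaves (nodes with no children): A, F, G, K, L, M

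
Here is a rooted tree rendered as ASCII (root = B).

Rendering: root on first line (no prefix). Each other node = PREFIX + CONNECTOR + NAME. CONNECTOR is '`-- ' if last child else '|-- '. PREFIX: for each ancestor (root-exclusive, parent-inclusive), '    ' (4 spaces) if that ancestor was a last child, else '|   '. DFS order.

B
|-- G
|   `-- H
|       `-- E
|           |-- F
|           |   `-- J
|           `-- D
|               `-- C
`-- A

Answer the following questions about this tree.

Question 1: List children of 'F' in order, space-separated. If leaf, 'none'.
Answer: J

Derivation:
Node F's children (from adjacency): J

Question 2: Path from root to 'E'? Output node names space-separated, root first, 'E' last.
Answer: B G H E

Derivation:
Walk down from root: B -> G -> H -> E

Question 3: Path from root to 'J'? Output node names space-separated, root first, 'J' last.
Answer: B G H E F J

Derivation:
Walk down from root: B -> G -> H -> E -> F -> J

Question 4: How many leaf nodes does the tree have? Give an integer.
Answer: 3

Derivation:
Leaves (nodes with no children): A, C, J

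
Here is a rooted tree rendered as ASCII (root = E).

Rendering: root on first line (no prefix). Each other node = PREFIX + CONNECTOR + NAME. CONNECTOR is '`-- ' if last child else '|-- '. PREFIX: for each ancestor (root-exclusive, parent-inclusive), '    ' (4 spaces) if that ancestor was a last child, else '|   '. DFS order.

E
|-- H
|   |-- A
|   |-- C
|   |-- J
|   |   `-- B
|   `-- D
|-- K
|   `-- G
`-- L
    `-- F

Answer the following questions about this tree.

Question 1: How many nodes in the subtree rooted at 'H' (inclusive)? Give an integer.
Answer: 6

Derivation:
Subtree rooted at H contains: A, B, C, D, H, J
Count = 6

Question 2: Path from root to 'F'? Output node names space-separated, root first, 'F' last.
Walk down from root: E -> L -> F

Answer: E L F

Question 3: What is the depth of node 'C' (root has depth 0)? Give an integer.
Answer: 2

Derivation:
Path from root to C: E -> H -> C
Depth = number of edges = 2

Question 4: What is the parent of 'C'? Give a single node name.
Scan adjacency: C appears as child of H

Answer: H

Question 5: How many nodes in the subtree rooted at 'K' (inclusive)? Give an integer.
Subtree rooted at K contains: G, K
Count = 2

Answer: 2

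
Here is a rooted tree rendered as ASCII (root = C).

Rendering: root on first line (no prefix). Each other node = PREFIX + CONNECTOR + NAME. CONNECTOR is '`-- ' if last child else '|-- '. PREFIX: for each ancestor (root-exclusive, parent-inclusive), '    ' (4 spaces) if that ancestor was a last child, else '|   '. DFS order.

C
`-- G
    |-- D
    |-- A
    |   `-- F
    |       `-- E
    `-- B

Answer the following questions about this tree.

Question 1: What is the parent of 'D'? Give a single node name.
Scan adjacency: D appears as child of G

Answer: G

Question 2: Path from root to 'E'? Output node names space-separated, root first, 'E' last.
Answer: C G A F E

Derivation:
Walk down from root: C -> G -> A -> F -> E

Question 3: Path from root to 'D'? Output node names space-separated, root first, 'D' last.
Answer: C G D

Derivation:
Walk down from root: C -> G -> D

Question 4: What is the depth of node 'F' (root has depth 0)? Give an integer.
Answer: 3

Derivation:
Path from root to F: C -> G -> A -> F
Depth = number of edges = 3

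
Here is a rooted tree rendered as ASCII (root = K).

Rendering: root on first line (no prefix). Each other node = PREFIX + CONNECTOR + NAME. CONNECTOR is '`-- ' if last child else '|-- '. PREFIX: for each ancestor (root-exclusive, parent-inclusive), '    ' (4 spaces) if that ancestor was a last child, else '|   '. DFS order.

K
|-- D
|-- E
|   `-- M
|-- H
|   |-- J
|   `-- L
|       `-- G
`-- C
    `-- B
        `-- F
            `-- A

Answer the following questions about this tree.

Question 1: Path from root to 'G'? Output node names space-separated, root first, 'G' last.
Answer: K H L G

Derivation:
Walk down from root: K -> H -> L -> G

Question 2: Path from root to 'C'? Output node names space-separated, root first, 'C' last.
Walk down from root: K -> C

Answer: K C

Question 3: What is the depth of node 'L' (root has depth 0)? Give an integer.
Path from root to L: K -> H -> L
Depth = number of edges = 2

Answer: 2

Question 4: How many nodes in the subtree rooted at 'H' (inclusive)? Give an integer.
Subtree rooted at H contains: G, H, J, L
Count = 4

Answer: 4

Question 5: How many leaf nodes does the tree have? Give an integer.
Answer: 5

Derivation:
Leaves (nodes with no children): A, D, G, J, M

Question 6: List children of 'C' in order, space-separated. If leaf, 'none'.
Answer: B

Derivation:
Node C's children (from adjacency): B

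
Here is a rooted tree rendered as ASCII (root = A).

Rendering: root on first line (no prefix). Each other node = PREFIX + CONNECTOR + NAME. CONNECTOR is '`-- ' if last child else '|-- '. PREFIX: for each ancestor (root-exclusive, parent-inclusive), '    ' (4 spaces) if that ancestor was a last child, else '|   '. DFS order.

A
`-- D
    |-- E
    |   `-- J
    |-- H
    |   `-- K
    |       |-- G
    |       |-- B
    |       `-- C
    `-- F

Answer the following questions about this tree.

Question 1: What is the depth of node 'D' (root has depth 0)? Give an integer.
Answer: 1

Derivation:
Path from root to D: A -> D
Depth = number of edges = 1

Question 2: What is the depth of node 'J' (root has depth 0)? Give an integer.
Answer: 3

Derivation:
Path from root to J: A -> D -> E -> J
Depth = number of edges = 3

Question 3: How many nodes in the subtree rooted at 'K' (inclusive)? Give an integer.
Answer: 4

Derivation:
Subtree rooted at K contains: B, C, G, K
Count = 4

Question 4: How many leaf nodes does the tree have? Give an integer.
Answer: 5

Derivation:
Leaves (nodes with no children): B, C, F, G, J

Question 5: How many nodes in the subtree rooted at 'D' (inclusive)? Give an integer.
Answer: 9

Derivation:
Subtree rooted at D contains: B, C, D, E, F, G, H, J, K
Count = 9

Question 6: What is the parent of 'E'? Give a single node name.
Scan adjacency: E appears as child of D

Answer: D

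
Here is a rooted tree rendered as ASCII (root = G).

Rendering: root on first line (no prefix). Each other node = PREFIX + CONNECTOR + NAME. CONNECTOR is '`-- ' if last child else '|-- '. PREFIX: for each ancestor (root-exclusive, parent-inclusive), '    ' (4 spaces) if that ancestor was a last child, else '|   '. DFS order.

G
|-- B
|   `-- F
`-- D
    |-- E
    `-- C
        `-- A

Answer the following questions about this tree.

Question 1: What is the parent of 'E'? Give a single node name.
Answer: D

Derivation:
Scan adjacency: E appears as child of D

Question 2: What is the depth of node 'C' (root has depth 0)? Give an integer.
Path from root to C: G -> D -> C
Depth = number of edges = 2

Answer: 2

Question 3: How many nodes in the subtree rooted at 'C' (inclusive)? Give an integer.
Answer: 2

Derivation:
Subtree rooted at C contains: A, C
Count = 2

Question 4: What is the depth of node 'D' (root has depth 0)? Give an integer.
Answer: 1

Derivation:
Path from root to D: G -> D
Depth = number of edges = 1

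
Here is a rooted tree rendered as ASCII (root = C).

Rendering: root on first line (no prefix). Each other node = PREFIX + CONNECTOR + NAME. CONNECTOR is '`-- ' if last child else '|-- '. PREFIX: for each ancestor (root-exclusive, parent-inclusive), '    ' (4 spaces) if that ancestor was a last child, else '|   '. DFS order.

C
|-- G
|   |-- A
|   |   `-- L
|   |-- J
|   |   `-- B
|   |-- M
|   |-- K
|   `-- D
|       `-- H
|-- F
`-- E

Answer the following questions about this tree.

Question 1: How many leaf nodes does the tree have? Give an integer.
Leaves (nodes with no children): B, E, F, H, K, L, M

Answer: 7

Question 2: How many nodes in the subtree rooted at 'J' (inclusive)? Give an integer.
Answer: 2

Derivation:
Subtree rooted at J contains: B, J
Count = 2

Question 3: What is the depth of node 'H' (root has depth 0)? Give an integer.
Answer: 3

Derivation:
Path from root to H: C -> G -> D -> H
Depth = number of edges = 3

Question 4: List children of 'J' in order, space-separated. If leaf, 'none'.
Answer: B

Derivation:
Node J's children (from adjacency): B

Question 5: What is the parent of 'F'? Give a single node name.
Scan adjacency: F appears as child of C

Answer: C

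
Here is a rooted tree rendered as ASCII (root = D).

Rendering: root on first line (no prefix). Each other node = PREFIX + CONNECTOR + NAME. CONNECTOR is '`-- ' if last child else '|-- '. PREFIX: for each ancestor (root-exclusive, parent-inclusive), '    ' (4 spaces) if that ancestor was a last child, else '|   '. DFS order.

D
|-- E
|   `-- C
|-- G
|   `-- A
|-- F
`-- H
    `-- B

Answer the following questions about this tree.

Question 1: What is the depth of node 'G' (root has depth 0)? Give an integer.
Answer: 1

Derivation:
Path from root to G: D -> G
Depth = number of edges = 1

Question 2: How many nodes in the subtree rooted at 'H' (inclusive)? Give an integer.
Answer: 2

Derivation:
Subtree rooted at H contains: B, H
Count = 2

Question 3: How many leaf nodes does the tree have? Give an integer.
Answer: 4

Derivation:
Leaves (nodes with no children): A, B, C, F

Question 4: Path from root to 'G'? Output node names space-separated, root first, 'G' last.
Walk down from root: D -> G

Answer: D G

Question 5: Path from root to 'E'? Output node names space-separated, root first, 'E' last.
Answer: D E

Derivation:
Walk down from root: D -> E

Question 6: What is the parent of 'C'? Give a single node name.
Scan adjacency: C appears as child of E

Answer: E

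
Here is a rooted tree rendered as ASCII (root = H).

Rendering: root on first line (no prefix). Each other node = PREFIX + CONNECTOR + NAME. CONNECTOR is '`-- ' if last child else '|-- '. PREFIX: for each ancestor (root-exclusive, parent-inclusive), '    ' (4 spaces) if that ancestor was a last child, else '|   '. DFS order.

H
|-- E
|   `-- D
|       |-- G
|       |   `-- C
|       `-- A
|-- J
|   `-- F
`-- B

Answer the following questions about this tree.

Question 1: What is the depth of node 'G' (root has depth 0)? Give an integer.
Answer: 3

Derivation:
Path from root to G: H -> E -> D -> G
Depth = number of edges = 3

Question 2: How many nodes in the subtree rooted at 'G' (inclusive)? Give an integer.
Subtree rooted at G contains: C, G
Count = 2

Answer: 2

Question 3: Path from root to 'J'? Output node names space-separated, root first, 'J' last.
Answer: H J

Derivation:
Walk down from root: H -> J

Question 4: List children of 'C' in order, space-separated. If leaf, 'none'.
Node C's children (from adjacency): (leaf)

Answer: none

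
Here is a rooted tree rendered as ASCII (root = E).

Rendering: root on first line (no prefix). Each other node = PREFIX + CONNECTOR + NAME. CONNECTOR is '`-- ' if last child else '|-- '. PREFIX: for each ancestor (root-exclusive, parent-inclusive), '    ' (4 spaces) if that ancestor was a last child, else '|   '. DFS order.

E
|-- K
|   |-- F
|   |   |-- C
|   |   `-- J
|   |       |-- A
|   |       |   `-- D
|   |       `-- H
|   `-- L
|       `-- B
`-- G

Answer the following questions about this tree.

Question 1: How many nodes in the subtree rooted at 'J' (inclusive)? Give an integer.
Subtree rooted at J contains: A, D, H, J
Count = 4

Answer: 4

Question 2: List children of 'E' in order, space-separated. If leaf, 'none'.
Answer: K G

Derivation:
Node E's children (from adjacency): K, G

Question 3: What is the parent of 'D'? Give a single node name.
Answer: A

Derivation:
Scan adjacency: D appears as child of A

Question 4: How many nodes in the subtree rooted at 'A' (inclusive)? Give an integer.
Answer: 2

Derivation:
Subtree rooted at A contains: A, D
Count = 2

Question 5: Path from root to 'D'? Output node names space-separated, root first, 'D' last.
Walk down from root: E -> K -> F -> J -> A -> D

Answer: E K F J A D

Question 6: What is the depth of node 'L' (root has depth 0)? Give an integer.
Path from root to L: E -> K -> L
Depth = number of edges = 2

Answer: 2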